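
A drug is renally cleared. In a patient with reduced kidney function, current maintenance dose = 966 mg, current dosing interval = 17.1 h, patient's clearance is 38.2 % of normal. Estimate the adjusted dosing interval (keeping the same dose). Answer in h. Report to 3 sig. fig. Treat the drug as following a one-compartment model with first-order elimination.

To keep the same average steady-state level, dosing rate must scale with clearance.
CL ratio = 38.2 / 100 = 0.3820
New interval (same dose) = 17.1 / 0.3820 = 44.76 h

44.8 h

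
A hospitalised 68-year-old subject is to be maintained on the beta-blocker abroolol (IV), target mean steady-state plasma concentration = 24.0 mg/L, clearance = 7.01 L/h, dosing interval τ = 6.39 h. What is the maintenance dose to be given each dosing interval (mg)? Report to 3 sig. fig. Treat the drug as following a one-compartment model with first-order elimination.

1080 mg

At steady state, Dose/τ = Css × CL.
Dose = Css × CL × τ = 24.0 × 7.010 × 6.39 = 1075 mg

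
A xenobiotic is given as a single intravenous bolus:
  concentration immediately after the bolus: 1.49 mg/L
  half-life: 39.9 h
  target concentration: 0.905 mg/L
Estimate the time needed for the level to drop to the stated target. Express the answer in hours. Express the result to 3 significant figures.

28.7 h

k = ln2 / t½ = 0.693147 / 39.9 = 0.01737 h⁻¹
t = ln(C₀ / C) / k = ln(1.490 / 0.905) / 0.01737
  = ln(1.646) / 0.01737 = 0.4983 / 0.01737 = 28.69 h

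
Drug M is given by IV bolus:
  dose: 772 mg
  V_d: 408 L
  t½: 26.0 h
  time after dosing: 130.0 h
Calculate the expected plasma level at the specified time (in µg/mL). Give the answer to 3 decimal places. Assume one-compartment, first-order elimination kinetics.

0.059 µg/mL

C₀ = Dose / Vd = 772.0 / 408 = 1.892 mg/L
k = ln2 / t½ = 0.693147 / 26.0 = 0.02666 h⁻¹
t / t½ = 130.0 / 26.0 = 5 half-lives
C = C₀ × (1/2)^5 = 1.892 × 0.03125 = 0.05913 mg/L
(0.05913 mg/L = 0.05913 µg/mL)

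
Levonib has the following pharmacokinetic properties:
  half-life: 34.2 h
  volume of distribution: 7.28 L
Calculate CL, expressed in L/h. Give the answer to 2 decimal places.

0.15 L/h

k = ln2 / t½ = 0.693147 / 34.2 = 0.02027 h⁻¹
CL = k × Vd = 0.02027 × 7.28 = 0.1476 L/h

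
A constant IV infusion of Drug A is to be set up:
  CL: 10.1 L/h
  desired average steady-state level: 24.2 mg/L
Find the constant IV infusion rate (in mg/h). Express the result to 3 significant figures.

At steady state, infusion rate R₀ = Css × CL = 24.2 × 10.10 = 244.4 mg/h

244 mg/h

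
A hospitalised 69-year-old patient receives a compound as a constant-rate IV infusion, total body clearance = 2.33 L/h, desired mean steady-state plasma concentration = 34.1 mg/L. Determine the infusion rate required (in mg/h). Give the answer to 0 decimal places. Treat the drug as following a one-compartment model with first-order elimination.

At steady state, infusion rate R₀ = Css × CL = 34.1 × 2.330 = 79.45 mg/h

79 mg/h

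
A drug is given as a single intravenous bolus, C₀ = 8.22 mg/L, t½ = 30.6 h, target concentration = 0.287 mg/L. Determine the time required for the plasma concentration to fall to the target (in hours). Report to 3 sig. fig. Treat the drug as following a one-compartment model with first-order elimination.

k = ln2 / t½ = 0.693147 / 30.6 = 0.02265 h⁻¹
t = ln(C₀ / C) / k = ln(8.220 / 0.287) / 0.02265
  = ln(28.64) / 0.02265 = 3.355 / 0.02265 = 148.1 h

148 h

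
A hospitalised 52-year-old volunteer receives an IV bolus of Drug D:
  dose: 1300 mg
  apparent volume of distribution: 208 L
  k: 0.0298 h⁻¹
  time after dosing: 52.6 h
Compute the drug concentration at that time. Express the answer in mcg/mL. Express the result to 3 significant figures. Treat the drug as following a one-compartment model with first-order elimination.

C₀ = Dose / Vd = 1300 / 208 = 6.250 mg/L
C = C₀ · e^(−k·t) = 6.250 × e^(−0.02980 × 52.6)
  = 6.250 × 0.2086 = 1.304 mg/L
(1.304 mg/L = 1.304 mcg/mL)

1.30 mcg/mL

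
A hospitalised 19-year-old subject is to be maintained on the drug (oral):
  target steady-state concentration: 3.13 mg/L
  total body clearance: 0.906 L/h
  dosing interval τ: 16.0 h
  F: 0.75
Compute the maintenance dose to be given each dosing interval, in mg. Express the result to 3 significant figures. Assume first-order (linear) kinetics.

At steady state, F × (Dose/τ) = Css × CL.
Dose = Css × CL × τ / F = 3.13 × 0.9060 × 16.0 / 0.75 = 60.50 mg

60.5 mg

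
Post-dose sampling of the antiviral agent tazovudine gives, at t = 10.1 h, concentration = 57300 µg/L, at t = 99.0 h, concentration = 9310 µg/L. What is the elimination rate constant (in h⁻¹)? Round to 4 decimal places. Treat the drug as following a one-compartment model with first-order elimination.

k = ln(C₁/C₂) / (t₂ − t₁) = ln(57300/9310) / (99.0 − 10.1)
  = 1.817 / 88.90 = 0.02044 h⁻¹

0.0204 h⁻¹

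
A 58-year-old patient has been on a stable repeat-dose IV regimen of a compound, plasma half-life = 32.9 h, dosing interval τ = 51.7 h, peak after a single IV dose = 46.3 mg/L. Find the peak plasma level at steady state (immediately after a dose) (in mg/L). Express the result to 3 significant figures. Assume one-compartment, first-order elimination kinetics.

k = ln2 / t½ = 0.693147 / 32.9 = 0.02107 h⁻¹
e^(−kτ) = e^(−0.02107 × 51.7) = 0.3364
Accumulation ratio R = 1 / (1 − e^(−kτ)) = 1 / (1 − 0.3364) = 1.507
Steady-state peak = C₀ × R = 46.3 × 1.507 = 69.77 mg/L

69.8 mg/L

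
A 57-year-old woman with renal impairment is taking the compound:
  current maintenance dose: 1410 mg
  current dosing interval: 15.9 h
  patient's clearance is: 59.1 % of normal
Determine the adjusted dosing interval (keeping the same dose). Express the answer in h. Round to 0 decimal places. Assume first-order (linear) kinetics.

To keep the same average steady-state level, dosing rate must scale with clearance.
CL ratio = 59.1 / 100 = 0.5910
New interval (same dose) = 15.9 / 0.5910 = 26.90 h

27 h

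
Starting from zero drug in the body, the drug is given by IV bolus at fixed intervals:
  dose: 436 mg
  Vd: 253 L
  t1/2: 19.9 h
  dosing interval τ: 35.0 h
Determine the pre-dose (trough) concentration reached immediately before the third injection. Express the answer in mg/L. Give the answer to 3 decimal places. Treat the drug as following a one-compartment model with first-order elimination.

C₀ per dose = Dose / Vd = 436 / 253 = 1.723 mg/L
k = ln2 / t½ = 0.693147 / 19.9 = 0.03483 h⁻¹
Fraction remaining after one interval: r = e^(−kτ) = e^(−0.03483 × 35.0) = 0.2955
Before dose 3, 2 doses have been given (aged 1τ, 2τ).
C_trough = C₀ × (r + r²) = 1.723 × (0.2955 + 0.08732) = 0.6596 mg/L

0.660 mg/L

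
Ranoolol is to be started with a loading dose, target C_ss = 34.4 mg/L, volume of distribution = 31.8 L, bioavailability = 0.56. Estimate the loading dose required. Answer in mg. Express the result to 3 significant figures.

1950 mg

LD = Css × Vd / F = 34.4 × 31.8 / 0.56 = 1953 mg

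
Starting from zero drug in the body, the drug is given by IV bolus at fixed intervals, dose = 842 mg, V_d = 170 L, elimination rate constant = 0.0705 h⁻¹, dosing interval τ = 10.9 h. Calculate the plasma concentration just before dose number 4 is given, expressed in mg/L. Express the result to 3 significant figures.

3.86 mg/L

C₀ per dose = Dose / Vd = 842 / 170 = 4.953 mg/L
Fraction remaining after one interval: r = e^(−kτ) = e^(−0.07050 × 10.9) = 0.4637
Before dose 4, 3 doses have been given (aged 1τ, 2τ, 3τ).
C_trough = C₀ × (r + r² + … + r^3) = C₀ × r(1−r^3)/(1−r)
        = 4.953 × 0.4637 × (1 − 0.09970) / (1 − 0.4637) = 3.856 mg/L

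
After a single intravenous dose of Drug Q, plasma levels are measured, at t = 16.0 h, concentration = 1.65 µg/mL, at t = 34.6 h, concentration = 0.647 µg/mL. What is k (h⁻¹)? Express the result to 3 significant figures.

0.0503 h⁻¹

k = ln(C₁/C₂) / (t₂ − t₁) = ln(1.65/0.647) / (34.6 − 16.0)
  = 0.9362 / 18.60 = 0.05033 h⁻¹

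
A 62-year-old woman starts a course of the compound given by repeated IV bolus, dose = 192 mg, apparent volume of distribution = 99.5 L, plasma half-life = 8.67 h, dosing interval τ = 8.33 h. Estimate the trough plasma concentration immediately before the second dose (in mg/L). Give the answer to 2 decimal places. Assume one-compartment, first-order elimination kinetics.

0.99 mg/L

C₀ per dose = Dose / Vd = 192 / 99.5 = 1.930 mg/L
k = ln2 / t½ = 0.693147 / 8.67 = 0.07995 h⁻¹
Fraction remaining after one interval: r = e^(−kτ) = e^(−0.07995 × 8.33) = 0.5138
Before dose 2, 1 dose has been given (aged 1τ).
C_trough = C₀ × r = 1.930 × 0.5138 = 0.9916 mg/L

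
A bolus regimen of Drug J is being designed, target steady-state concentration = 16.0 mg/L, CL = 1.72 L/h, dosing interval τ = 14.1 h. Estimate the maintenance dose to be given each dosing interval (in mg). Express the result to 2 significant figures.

390 mg

At steady state, Dose/τ = Css × CL.
Dose = Css × CL × τ = 16.0 × 1.720 × 14.1 = 388.0 mg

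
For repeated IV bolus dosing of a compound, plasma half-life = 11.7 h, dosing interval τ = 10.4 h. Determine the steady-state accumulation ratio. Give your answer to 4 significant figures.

k = ln2 / t½ = 0.693147 / 11.7 = 0.05924 h⁻¹
e^(−kτ) = e^(−0.05924 × 10.4) = 0.5400
Accumulation ratio R = 1 / (1 − e^(−kτ)) = 1 / (1 − 0.5400) = 2.174

2.174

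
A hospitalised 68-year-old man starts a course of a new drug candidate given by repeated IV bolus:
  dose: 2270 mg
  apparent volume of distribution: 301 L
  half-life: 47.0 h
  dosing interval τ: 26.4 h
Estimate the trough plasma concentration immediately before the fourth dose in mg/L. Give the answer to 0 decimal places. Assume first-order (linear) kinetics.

11 mg/L

C₀ per dose = Dose / Vd = 2270 / 301 = 7.542 mg/L
k = ln2 / t½ = 0.693147 / 47.0 = 0.01475 h⁻¹
Fraction remaining after one interval: r = e^(−kτ) = e^(−0.01475 × 26.4) = 0.6775
Before dose 4, 3 doses have been given (aged 1τ, 2τ, 3τ).
C_trough = C₀ × (r + r² + … + r^3) = C₀ × r(1−r^3)/(1−r)
        = 7.542 × 0.6775 × (1 − 0.3110) / (1 − 0.6775) = 10.92 mg/L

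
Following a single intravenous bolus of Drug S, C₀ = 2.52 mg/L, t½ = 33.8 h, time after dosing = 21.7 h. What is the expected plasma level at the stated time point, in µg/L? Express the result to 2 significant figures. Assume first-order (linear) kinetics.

1600 µg/L

k = ln2 / t½ = 0.693147 / 33.8 = 0.02051 h⁻¹
C = C₀ · e^(−k·t) = 2.520 × e^(−0.02051 × 21.7)
  = 2.520 × 0.6408 = 1.615 mg/L
Convert: 1.615 mg/L × 1000 = 1615 µg/L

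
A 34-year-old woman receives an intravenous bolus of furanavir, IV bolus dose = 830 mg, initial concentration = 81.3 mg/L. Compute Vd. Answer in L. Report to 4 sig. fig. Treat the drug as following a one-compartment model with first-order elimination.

10.21 L

Vd = Dose / C₀ = 830.0 / 81.3 = 10.21 L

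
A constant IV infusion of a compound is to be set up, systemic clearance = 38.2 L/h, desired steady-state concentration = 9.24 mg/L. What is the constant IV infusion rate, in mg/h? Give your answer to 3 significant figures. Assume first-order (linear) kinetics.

At steady state, infusion rate R₀ = Css × CL = 9.24 × 38.20 = 353.0 mg/h

353 mg/h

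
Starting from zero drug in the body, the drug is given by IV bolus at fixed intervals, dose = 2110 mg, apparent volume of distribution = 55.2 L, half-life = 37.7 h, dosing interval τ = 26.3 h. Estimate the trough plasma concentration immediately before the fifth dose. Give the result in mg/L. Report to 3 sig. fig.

52.6 mg/L

C₀ per dose = Dose / Vd = 2110 / 55.2 = 38.22 mg/L
k = ln2 / t½ = 0.693147 / 37.7 = 0.01839 h⁻¹
Fraction remaining after one interval: r = e^(−kτ) = e^(−0.01839 × 26.3) = 0.6165
Before dose 5, 4 doses have been given (aged 1τ, 2τ, 3τ, 4τ).
C_trough = C₀ × (r + r² + … + r^4) = C₀ × r(1−r^4)/(1−r)
        = 38.22 × 0.6165 × (1 − 0.1445) / (1 − 0.6165) = 52.56 mg/L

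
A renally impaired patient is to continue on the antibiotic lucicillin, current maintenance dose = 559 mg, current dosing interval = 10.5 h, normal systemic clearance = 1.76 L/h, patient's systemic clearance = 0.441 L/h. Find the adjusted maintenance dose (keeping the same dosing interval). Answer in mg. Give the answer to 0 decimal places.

To keep the same average steady-state level, dosing rate must scale with clearance.
CL ratio = 0.441 / 1.76 = 0.2506
New dose (same interval) = 559 × 0.2506 = 140.1 mg

140 mg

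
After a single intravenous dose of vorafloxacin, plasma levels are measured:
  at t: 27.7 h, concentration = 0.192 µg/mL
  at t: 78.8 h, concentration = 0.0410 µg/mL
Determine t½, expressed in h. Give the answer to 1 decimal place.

k = ln(C₁/C₂) / (t₂ − t₁) = ln(0.192/0.0410) / (78.8 − 27.7)
  = 1.544 / 51.10 = 0.03022 h⁻¹
t½ = ln2 / k = 0.693147 / 0.03022 = 22.94 h

22.9 h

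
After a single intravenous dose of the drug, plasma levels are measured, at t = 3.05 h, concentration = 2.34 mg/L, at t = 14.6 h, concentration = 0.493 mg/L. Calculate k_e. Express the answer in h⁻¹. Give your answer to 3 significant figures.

k = ln(C₁/C₂) / (t₂ − t₁) = ln(2.34/0.493) / (14.6 − 3.05)
  = 1.557 / 11.55 = 0.1348 h⁻¹

0.135 h⁻¹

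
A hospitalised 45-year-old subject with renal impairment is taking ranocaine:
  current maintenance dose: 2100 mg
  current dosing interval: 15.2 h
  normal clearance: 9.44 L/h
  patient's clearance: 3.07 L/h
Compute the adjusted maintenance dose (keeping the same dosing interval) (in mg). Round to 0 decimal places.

To keep the same average steady-state level, dosing rate must scale with clearance.
CL ratio = 3.07 / 9.44 = 0.3252
New dose (same interval) = 2100 × 0.3252 = 682.9 mg

683 mg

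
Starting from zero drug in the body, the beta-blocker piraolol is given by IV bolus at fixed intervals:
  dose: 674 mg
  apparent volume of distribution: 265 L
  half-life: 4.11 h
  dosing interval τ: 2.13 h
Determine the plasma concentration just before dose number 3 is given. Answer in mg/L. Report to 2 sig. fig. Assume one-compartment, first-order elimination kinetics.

3.0 mg/L

C₀ per dose = Dose / Vd = 674 / 265 = 2.543 mg/L
k = ln2 / t½ = 0.693147 / 4.11 = 0.1686 h⁻¹
Fraction remaining after one interval: r = e^(−kτ) = e^(−0.1686 × 2.13) = 0.6983
Before dose 3, 2 doses have been given (aged 1τ, 2τ).
C_trough = C₀ × (r + r²) = 2.543 × (0.6983 + 0.4876) = 3.016 mg/L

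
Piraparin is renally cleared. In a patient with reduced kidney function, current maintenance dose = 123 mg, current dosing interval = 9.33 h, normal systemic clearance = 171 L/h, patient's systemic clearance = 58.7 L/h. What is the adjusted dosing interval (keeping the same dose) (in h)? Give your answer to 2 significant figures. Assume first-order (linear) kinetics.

To keep the same average steady-state level, dosing rate must scale with clearance.
CL ratio = 58.7 / 171 = 0.3433
New interval (same dose) = 9.33 / 0.3433 = 27.18 h

27 h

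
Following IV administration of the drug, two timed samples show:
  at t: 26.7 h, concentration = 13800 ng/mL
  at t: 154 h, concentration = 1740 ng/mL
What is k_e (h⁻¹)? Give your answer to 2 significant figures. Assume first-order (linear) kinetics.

0.016 h⁻¹

k = ln(C₁/C₂) / (t₂ − t₁) = ln(13800/1740) / (154 − 26.7)
  = 2.071 / 127.3 = 0.01627 h⁻¹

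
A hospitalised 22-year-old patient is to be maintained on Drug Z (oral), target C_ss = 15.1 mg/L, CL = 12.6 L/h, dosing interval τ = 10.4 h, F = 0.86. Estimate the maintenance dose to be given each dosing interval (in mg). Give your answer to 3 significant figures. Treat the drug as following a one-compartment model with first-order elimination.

At steady state, F × (Dose/τ) = Css × CL.
Dose = Css × CL × τ / F = 15.1 × 12.60 × 10.4 / 0.86 = 2301 mg

2300 mg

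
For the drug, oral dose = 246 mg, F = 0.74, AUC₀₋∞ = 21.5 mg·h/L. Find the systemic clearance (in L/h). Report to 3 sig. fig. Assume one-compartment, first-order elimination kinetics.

8.47 L/h

CL = F·Dose / AUC = 0.74 × 246 / 21.5 = 8.467 L/h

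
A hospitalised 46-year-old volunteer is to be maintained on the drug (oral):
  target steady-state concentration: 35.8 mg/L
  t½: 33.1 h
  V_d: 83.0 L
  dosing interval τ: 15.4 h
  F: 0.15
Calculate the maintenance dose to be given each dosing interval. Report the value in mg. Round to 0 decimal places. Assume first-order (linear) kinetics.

k = ln2 / t½ = 0.693147 / 33.1 = 0.02094 h⁻¹
CL = k × Vd = 0.02094 × 83.0 = 1.738 L/h
At steady state, F × (Dose/τ) = Css × CL.
Dose = Css × CL × τ / F = 35.8 × 1.738 × 15.4 / 0.15 = 6388 mg

6388 mg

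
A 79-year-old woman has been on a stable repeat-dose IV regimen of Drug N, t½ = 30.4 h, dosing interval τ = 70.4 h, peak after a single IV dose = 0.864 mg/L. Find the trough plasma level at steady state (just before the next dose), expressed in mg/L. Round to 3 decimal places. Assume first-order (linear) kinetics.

0.217 mg/L

k = ln2 / t½ = 0.693147 / 30.4 = 0.02280 h⁻¹
e^(−kτ) = e^(−0.02280 × 70.4) = 0.2009
Accumulation ratio R = 1 / (1 − e^(−kτ)) = 1 / (1 − 0.2009) = 1.251
Steady-state trough = C₀ × R × e^(−kτ) = 0.864 × 1.251 × 0.2009 = 0.2171 mg/L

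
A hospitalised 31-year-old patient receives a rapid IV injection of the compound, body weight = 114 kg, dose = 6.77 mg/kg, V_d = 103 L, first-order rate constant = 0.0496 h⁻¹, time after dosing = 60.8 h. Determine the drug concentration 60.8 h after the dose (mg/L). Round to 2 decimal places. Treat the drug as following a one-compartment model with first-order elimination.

Total dose = 6.77 × 114 = 771.8 mg
C₀ = Dose / Vd = 771.8 / 103 = 7.493 mg/L
C = C₀ · e^(−k·t) = 7.493 × e^(−0.04960 × 60.8)
  = 7.493 × 0.04901 = 0.3672 mg/L

0.37 mg/L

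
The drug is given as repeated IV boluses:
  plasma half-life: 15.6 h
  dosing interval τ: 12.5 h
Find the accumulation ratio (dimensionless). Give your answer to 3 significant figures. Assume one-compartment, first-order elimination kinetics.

k = ln2 / t½ = 0.693147 / 15.6 = 0.04443 h⁻¹
e^(−kτ) = e^(−0.04443 × 12.5) = 0.5739
Accumulation ratio R = 1 / (1 − e^(−kτ)) = 1 / (1 − 0.5739) = 2.347

2.35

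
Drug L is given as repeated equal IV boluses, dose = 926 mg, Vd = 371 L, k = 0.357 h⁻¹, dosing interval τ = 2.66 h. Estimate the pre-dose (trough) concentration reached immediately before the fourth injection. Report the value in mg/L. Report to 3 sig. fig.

C₀ per dose = Dose / Vd = 926 / 371 = 2.496 mg/L
Fraction remaining after one interval: r = e^(−kτ) = e^(−0.3570 × 2.66) = 0.3869
Before dose 4, 3 doses have been given (aged 1τ, 2τ, 3τ).
C_trough = C₀ × (r + r² + … + r^3) = C₀ × r(1−r^3)/(1−r)
        = 2.496 × 0.3869 × (1 − 0.05792) / (1 − 0.3869) = 1.484 mg/L

1.48 mg/L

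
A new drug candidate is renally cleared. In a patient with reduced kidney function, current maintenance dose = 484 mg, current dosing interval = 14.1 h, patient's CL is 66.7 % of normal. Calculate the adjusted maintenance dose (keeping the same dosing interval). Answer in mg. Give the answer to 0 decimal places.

323 mg

To keep the same average steady-state level, dosing rate must scale with clearance.
CL ratio = 66.7 / 100 = 0.6670
New dose (same interval) = 484 × 0.6670 = 322.8 mg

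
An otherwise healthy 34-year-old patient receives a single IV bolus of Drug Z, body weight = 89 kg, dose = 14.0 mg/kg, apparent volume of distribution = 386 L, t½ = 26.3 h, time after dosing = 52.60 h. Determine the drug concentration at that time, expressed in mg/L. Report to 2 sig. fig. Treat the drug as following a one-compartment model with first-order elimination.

0.81 mg/L

Total dose = 14.0 × 89 = 1246 mg
C₀ = Dose / Vd = 1246 / 386 = 3.228 mg/L
k = ln2 / t½ = 0.693147 / 26.3 = 0.02636 h⁻¹
t / t½ = 52.60 / 26.3 = 2 half-lives
C = C₀ × (1/2)^2 = 3.228 × 0.2500 = 0.8070 mg/L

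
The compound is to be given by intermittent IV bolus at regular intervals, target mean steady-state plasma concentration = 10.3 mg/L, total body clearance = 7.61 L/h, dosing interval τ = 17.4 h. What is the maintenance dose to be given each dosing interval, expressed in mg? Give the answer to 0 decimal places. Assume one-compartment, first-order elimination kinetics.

1364 mg

At steady state, Dose/τ = Css × CL.
Dose = Css × CL × τ = 10.3 × 7.610 × 17.4 = 1364 mg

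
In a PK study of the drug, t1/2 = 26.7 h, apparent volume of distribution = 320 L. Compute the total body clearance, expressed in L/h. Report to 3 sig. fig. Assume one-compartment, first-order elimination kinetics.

k = ln2 / t½ = 0.693147 / 26.7 = 0.02596 h⁻¹
CL = k × Vd = 0.02596 × 320 = 8.307 L/h

8.31 L/h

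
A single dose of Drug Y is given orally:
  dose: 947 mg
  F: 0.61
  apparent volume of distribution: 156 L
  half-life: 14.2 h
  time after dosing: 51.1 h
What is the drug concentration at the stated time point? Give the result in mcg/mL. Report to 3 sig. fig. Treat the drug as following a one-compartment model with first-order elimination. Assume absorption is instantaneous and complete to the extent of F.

Amount reaching circulation = F × Dose = 0.61 × 947.0 = 577.7 mg
C₀ = F·Dose / Vd = 577.7 / 156 = 3.703 mg/L
k = ln2 / t½ = 0.693147 / 14.2 = 0.04881 h⁻¹
C = C₀ · e^(−k·t) = 3.703 × e^(−0.04881 × 51.1)
  = 3.703 × 0.08256 = 0.3057 mg/L
(0.3057 mg/L = 0.3057 mcg/mL)

0.306 mcg/mL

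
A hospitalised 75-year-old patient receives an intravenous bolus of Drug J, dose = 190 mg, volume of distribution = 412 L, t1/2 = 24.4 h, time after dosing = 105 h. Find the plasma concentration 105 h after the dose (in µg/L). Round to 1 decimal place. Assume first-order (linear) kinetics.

C₀ = Dose / Vd = 190.0 / 412 = 0.4612 mg/L
k = ln2 / t½ = 0.693147 / 24.4 = 0.02841 h⁻¹
C = C₀ · e^(−k·t) = 0.4612 × e^(−0.02841 × 105)
  = 0.4612 × 0.05064 = 0.02336 mg/L
Convert: 0.02336 mg/L × 1000 = 23.36 µg/L

23.4 µg/L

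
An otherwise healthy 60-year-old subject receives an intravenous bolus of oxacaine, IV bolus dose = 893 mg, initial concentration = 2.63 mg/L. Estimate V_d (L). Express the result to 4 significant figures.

Vd = Dose / C₀ = 893.0 / 2.63 = 339.5 L

339.5 L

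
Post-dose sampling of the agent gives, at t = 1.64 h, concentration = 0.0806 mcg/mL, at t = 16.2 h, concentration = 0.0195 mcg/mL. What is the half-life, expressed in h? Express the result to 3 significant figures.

k = ln(C₁/C₂) / (t₂ − t₁) = ln(0.0806/0.0195) / (16.2 − 1.64)
  = 1.419 / 14.56 = 0.09746 h⁻¹
t½ = ln2 / k = 0.693147 / 0.09746 = 7.112 h

7.11 h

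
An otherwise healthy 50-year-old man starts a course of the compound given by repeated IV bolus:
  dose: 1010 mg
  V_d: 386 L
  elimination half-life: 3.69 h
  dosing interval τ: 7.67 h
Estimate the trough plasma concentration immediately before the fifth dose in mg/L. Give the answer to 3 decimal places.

0.809 mg/L

C₀ per dose = Dose / Vd = 1010 / 386 = 2.617 mg/L
k = ln2 / t½ = 0.693147 / 3.69 = 0.1878 h⁻¹
Fraction remaining after one interval: r = e^(−kτ) = e^(−0.1878 × 7.67) = 0.2368
Before dose 5, 4 doses have been given (aged 1τ, 2τ, 3τ, 4τ).
C_trough = C₀ × (r + r² + … + r^4) = C₀ × r(1−r^4)/(1−r)
        = 2.617 × 0.2368 × (1 − 0.003144) / (1 − 0.2368) = 0.8094 mg/L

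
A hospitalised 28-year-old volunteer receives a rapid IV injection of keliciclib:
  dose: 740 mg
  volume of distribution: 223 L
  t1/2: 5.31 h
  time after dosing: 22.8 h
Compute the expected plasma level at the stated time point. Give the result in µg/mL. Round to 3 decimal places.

0.169 µg/mL

C₀ = Dose / Vd = 740.0 / 223 = 3.318 mg/L
k = ln2 / t½ = 0.693147 / 5.31 = 0.1305 h⁻¹
C = C₀ · e^(−k·t) = 3.318 × e^(−0.1305 × 22.8)
  = 3.318 × 0.05103 = 0.1693 mg/L
(0.1693 mg/L = 0.1693 µg/mL)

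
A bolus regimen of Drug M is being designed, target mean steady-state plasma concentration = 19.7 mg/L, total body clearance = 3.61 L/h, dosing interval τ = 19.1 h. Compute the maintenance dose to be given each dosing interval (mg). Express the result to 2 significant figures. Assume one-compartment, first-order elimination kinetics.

1400 mg

At steady state, Dose/τ = Css × CL.
Dose = Css × CL × τ = 19.7 × 3.610 × 19.1 = 1358 mg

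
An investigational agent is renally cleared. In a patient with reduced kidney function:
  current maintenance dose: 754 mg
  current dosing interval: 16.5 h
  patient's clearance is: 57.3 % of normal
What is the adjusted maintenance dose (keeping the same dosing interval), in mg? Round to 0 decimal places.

To keep the same average steady-state level, dosing rate must scale with clearance.
CL ratio = 57.3 / 100 = 0.5730
New dose (same interval) = 754 × 0.5730 = 432.0 mg

432 mg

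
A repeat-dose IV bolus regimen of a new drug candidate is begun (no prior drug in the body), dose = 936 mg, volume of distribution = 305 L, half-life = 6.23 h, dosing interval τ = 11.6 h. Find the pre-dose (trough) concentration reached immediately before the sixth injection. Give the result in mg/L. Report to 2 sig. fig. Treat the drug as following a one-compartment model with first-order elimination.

C₀ per dose = Dose / Vd = 936 / 305 = 3.069 mg/L
k = ln2 / t½ = 0.693147 / 6.23 = 0.1113 h⁻¹
Fraction remaining after one interval: r = e^(−kτ) = e^(−0.1113 × 11.6) = 0.2750
Before dose 6, 5 doses have been given (aged 1τ, 2τ, 3τ, 4τ, 5τ).
C_trough = C₀ × (r + r² + … + r^5) = C₀ × r(1−r^5)/(1−r)
        = 3.069 × 0.2750 × (1 − 0.001573) / (1 − 0.2750) = 1.162 mg/L

1.2 mg/L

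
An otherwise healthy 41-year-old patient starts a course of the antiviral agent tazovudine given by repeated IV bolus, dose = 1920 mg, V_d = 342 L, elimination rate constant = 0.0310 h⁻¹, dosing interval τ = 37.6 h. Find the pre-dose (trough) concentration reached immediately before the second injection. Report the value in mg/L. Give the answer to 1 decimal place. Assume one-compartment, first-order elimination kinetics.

1.8 mg/L

C₀ per dose = Dose / Vd = 1920 / 342 = 5.614 mg/L
Fraction remaining after one interval: r = e^(−kτ) = e^(−0.03100 × 37.6) = 0.3117
Before dose 2, 1 dose has been given (aged 1τ).
C_trough = C₀ × r = 5.614 × 0.3117 = 1.750 mg/L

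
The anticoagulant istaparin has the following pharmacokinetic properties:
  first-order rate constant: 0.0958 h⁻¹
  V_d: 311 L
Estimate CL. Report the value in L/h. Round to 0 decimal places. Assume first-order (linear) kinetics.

30 L/h

CL = k × Vd = 0.0958 × 311 = 29.79 L/h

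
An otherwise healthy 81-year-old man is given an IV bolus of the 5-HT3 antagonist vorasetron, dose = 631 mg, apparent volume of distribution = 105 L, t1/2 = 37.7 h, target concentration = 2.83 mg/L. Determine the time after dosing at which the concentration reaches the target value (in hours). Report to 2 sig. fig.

41 h

C₀ = Dose / Vd = 631.0 / 105 = 6.010 mg/L
k = ln2 / t½ = 0.693147 / 37.7 = 0.01839 h⁻¹
t = ln(C₀ / C) / k = ln(6.010 / 2.83) / 0.01839
  = ln(2.124) / 0.01839 = 0.7533 / 0.01839 = 40.96 h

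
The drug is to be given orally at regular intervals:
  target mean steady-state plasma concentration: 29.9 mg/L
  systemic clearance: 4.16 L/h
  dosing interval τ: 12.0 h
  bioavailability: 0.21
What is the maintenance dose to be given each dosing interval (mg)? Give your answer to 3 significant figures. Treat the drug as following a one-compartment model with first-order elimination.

At steady state, F × (Dose/τ) = Css × CL.
Dose = Css × CL × τ / F = 29.9 × 4.160 × 12.0 / 0.21 = 7108 mg

7110 mg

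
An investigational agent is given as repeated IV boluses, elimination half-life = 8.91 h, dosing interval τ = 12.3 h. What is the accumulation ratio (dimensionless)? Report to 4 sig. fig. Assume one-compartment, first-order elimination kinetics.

k = ln2 / t½ = 0.693147 / 8.91 = 0.07779 h⁻¹
e^(−kτ) = e^(−0.07779 × 12.3) = 0.3841
Accumulation ratio R = 1 / (1 − e^(−kτ)) = 1 / (1 − 0.3841) = 1.624

1.624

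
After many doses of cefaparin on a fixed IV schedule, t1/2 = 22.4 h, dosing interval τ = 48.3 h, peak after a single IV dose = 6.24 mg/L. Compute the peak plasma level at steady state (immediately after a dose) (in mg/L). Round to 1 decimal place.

k = ln2 / t½ = 0.693147 / 22.4 = 0.03094 h⁻¹
e^(−kτ) = e^(−0.03094 × 48.3) = 0.2244
Accumulation ratio R = 1 / (1 − e^(−kτ)) = 1 / (1 − 0.2244) = 1.289
Steady-state peak = C₀ × R = 6.24 × 1.289 = 8.043 mg/L

8.0 mg/L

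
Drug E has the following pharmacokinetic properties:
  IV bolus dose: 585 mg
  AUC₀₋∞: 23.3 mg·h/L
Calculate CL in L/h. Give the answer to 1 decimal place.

25.1 L/h

CL = Dose / AUC = 585 / 23.3 = 25.11 L/h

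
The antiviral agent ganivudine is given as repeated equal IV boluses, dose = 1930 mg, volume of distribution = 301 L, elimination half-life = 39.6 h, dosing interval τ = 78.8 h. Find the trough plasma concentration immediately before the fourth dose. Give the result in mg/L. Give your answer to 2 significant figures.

2.1 mg/L

C₀ per dose = Dose / Vd = 1930 / 301 = 6.412 mg/L
k = ln2 / t½ = 0.693147 / 39.6 = 0.01750 h⁻¹
Fraction remaining after one interval: r = e^(−kτ) = e^(−0.01750 × 78.8) = 0.2518
Before dose 4, 3 doses have been given (aged 1τ, 2τ, 3τ).
C_trough = C₀ × (r + r² + … + r^3) = C₀ × r(1−r^3)/(1−r)
        = 6.412 × 0.2518 × (1 − 0.01596) / (1 − 0.2518) = 2.123 mg/L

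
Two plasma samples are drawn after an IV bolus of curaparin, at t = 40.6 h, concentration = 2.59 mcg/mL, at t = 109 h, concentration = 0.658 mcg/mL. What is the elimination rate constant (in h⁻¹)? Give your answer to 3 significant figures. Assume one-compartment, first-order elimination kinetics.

0.0200 h⁻¹

k = ln(C₁/C₂) / (t₂ − t₁) = ln(2.59/0.658) / (109 − 40.6)
  = 1.370 / 68.40 = 0.02003 h⁻¹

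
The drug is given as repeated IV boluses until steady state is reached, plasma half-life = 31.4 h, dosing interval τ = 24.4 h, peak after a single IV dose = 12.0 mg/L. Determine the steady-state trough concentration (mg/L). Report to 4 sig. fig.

k = ln2 / t½ = 0.693147 / 31.4 = 0.02207 h⁻¹
e^(−kτ) = e^(−0.02207 × 24.4) = 0.5836
Accumulation ratio R = 1 / (1 − e^(−kτ)) = 1 / (1 − 0.5836) = 2.402
Steady-state trough = C₀ × R × e^(−kτ) = 12.0 × 2.402 × 0.5836 = 16.82 mg/L

16.82 mg/L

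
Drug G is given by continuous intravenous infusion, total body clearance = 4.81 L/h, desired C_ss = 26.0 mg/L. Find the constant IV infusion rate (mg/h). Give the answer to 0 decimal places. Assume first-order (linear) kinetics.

At steady state, infusion rate R₀ = Css × CL = 26.0 × 4.810 = 125.1 mg/h

125 mg/h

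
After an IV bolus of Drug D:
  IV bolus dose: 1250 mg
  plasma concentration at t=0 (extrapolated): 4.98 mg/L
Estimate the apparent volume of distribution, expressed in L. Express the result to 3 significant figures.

251 L

Vd = Dose / C₀ = 1250 / 4.98 = 251.0 L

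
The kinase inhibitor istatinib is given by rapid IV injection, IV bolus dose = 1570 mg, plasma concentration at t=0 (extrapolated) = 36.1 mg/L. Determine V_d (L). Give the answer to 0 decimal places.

43 L

Vd = Dose / C₀ = 1570 / 36.1 = 43.49 L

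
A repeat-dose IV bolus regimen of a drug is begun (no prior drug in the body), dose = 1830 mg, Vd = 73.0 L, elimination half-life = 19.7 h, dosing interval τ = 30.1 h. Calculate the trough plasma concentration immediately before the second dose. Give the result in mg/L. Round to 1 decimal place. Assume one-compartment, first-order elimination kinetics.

8.7 mg/L

C₀ per dose = Dose / Vd = 1830 / 73.0 = 25.07 mg/L
k = ln2 / t½ = 0.693147 / 19.7 = 0.03519 h⁻¹
Fraction remaining after one interval: r = e^(−kτ) = e^(−0.03519 × 30.1) = 0.3467
Before dose 2, 1 dose has been given (aged 1τ).
C_trough = C₀ × r = 25.07 × 0.3467 = 8.692 mg/L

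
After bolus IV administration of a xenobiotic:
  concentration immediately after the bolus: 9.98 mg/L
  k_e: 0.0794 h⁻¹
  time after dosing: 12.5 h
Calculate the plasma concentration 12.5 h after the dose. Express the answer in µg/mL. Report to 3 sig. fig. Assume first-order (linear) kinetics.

C = C₀ · e^(−k·t) = 9.980 × e^(−0.07940 × 12.5)
  = 9.980 × 0.3706 = 3.699 mg/L
(3.699 mg/L = 3.699 µg/mL)

3.70 µg/mL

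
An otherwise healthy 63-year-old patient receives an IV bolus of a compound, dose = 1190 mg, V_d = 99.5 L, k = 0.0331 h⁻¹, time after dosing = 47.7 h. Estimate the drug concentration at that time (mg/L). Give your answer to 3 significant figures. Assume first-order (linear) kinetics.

C₀ = Dose / Vd = 1190 / 99.5 = 11.96 mg/L
C = C₀ · e^(−k·t) = 11.96 × e^(−0.03310 × 47.7)
  = 11.96 × 0.2062 = 2.466 mg/L

2.47 mg/L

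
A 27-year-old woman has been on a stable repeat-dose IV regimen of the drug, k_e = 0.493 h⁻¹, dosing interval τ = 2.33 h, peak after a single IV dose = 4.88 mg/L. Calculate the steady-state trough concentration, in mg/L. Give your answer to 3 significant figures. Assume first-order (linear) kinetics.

2.27 mg/L

e^(−kτ) = e^(−0.4930 × 2.33) = 0.3171
Accumulation ratio R = 1 / (1 − e^(−kτ)) = 1 / (1 − 0.3171) = 1.464
Steady-state trough = C₀ × R × e^(−kτ) = 4.88 × 1.464 × 0.3171 = 2.265 mg/L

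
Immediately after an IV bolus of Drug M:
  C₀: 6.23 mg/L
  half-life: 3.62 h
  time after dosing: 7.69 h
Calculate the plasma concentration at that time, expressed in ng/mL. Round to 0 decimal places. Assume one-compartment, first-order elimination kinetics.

1429 ng/mL

k = ln2 / t½ = 0.693147 / 3.62 = 0.1915 h⁻¹
C = C₀ · e^(−k·t) = 6.230 × e^(−0.1915 × 7.69)
  = 6.230 × 0.2293 = 1.429 mg/L
Convert: 1.429 mg/L × 1000 = 1429 ng/mL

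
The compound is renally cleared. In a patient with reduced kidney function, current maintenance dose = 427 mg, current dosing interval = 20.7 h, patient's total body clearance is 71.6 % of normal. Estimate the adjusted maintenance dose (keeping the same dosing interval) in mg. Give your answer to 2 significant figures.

To keep the same average steady-state level, dosing rate must scale with clearance.
CL ratio = 71.6 / 100 = 0.7160
New dose (same interval) = 427 × 0.7160 = 305.7 mg

310 mg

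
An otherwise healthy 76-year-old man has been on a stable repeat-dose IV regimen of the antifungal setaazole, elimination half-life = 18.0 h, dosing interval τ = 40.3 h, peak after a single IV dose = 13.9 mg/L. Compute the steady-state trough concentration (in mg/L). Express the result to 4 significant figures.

k = ln2 / t½ = 0.693147 / 18.0 = 0.03851 h⁻¹
e^(−kτ) = e^(−0.03851 × 40.3) = 0.2118
Accumulation ratio R = 1 / (1 − e^(−kτ)) = 1 / (1 − 0.2118) = 1.269
Steady-state trough = C₀ × R × e^(−kτ) = 13.9 × 1.269 × 0.2118 = 3.736 mg/L

3.736 mg/L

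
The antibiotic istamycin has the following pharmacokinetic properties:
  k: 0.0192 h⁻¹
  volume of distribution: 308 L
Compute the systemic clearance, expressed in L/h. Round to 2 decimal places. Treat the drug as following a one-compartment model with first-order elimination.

5.91 L/h

CL = k × Vd = 0.0192 × 308 = 5.914 L/h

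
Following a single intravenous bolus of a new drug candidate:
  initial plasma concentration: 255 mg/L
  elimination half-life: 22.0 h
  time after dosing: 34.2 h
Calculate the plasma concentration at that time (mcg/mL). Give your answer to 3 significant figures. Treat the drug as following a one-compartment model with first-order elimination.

86.8 mcg/mL

k = ln2 / t½ = 0.693147 / 22.0 = 0.03151 h⁻¹
C = C₀ · e^(−k·t) = 255.0 × e^(−0.03151 × 34.2)
  = 255.0 × 0.3404 = 86.80 mg/L
(86.80 mg/L = 86.80 mcg/mL)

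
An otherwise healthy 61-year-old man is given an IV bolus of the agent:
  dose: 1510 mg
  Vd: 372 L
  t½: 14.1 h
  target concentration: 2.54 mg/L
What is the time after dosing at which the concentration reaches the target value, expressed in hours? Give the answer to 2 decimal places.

9.54 h

C₀ = Dose / Vd = 1510 / 372 = 4.059 mg/L
k = ln2 / t½ = 0.693147 / 14.1 = 0.04916 h⁻¹
t = ln(C₀ / C) / k = ln(4.059 / 2.54) / 0.04916
  = ln(1.598) / 0.04916 = 0.4688 / 0.04916 = 9.536 h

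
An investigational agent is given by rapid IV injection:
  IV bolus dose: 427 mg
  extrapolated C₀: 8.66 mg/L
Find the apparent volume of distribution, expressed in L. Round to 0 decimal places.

Vd = Dose / C₀ = 427.0 / 8.66 = 49.31 L

49 L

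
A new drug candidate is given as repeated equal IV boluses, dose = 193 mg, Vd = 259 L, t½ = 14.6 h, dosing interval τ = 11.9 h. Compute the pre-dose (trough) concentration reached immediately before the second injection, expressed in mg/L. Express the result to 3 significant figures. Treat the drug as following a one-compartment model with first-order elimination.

0.424 mg/L

C₀ per dose = Dose / Vd = 193 / 259 = 0.7452 mg/L
k = ln2 / t½ = 0.693147 / 14.6 = 0.04748 h⁻¹
Fraction remaining after one interval: r = e^(−kτ) = e^(−0.04748 × 11.9) = 0.5684
Before dose 2, 1 dose has been given (aged 1τ).
C_trough = C₀ × r = 0.7452 × 0.5684 = 0.4236 mg/L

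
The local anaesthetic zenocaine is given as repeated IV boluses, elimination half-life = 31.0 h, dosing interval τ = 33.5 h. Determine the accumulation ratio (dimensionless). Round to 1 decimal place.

1.9

k = ln2 / t½ = 0.693147 / 31.0 = 0.02236 h⁻¹
e^(−kτ) = e^(−0.02236 × 33.5) = 0.4728
Accumulation ratio R = 1 / (1 − e^(−kτ)) = 1 / (1 − 0.4728) = 1.897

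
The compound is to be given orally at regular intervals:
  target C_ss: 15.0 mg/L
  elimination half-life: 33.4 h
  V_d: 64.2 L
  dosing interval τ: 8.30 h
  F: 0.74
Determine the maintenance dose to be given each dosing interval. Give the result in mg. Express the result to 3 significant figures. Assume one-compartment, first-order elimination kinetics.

k = ln2 / t½ = 0.693147 / 33.4 = 0.02075 h⁻¹
CL = k × Vd = 0.02075 × 64.2 = 1.332 L/h
At steady state, F × (Dose/τ) = Css × CL.
Dose = Css × CL × τ / F = 15.0 × 1.332 × 8.30 / 0.74 = 224.1 mg

224 mg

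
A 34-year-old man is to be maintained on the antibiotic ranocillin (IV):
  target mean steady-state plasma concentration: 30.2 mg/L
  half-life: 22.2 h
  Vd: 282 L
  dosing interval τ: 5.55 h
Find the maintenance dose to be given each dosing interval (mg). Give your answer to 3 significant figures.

k = ln2 / t½ = 0.693147 / 22.2 = 0.03122 h⁻¹
CL = k × Vd = 0.03122 × 282 = 8.804 L/h
At steady state, Dose/τ = Css × CL.
Dose = Css × CL × τ = 30.2 × 8.804 × 5.55 = 1476 mg

1480 mg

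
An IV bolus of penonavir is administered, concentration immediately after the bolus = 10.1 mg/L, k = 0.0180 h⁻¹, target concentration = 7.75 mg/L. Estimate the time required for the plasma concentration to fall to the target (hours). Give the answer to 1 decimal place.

t = ln(C₀ / C) / k = ln(10.10 / 7.75) / 0.01800
  = ln(1.303) / 0.01800 = 0.2647 / 0.01800 = 14.71 h

14.7 h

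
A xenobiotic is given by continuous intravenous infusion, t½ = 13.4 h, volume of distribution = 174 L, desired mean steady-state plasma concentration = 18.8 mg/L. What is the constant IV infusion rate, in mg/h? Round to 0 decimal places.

169 mg/h

k = ln2 / t½ = 0.693147 / 13.4 = 0.05173 h⁻¹
CL = k × Vd = 0.05173 × 174 = 9.001 L/h
At steady state, infusion rate R₀ = Css × CL = 18.8 × 9.001 = 169.2 mg/h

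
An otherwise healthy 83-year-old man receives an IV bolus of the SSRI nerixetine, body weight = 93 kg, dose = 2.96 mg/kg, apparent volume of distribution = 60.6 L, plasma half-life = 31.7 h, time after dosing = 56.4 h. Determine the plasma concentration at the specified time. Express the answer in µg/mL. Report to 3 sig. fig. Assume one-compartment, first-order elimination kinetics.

Total dose = 2.96 × 93 = 275.3 mg
C₀ = Dose / Vd = 275.3 / 60.6 = 4.543 mg/L
k = ln2 / t½ = 0.693147 / 31.7 = 0.02187 h⁻¹
C = C₀ · e^(−k·t) = 4.543 × e^(−0.02187 × 56.4)
  = 4.543 × 0.2913 = 1.323 mg/L
(1.323 mg/L = 1.323 µg/mL)

1.32 µg/mL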